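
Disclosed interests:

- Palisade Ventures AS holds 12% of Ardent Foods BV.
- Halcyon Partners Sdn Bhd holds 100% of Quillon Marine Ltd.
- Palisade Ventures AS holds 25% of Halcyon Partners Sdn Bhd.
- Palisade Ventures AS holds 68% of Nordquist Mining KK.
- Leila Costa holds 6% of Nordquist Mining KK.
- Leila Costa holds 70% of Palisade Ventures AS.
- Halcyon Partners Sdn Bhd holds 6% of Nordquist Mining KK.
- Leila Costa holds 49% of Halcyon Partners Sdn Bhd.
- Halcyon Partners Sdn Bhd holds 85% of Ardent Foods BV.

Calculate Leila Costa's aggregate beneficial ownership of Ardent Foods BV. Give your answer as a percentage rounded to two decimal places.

64.93%

Leila reaches Ardent along 3 paths.
Via Palisade → Halcyon: 70% × 25% × 85% = 14.875%.
Via Halcyon: 49% × 85% = 41.65%.
Via Palisade: 70% × 12% = 8.4%.
Total: 14.875% + 41.65% + 8.4% = 64.925%.
Rounded: 64.93%.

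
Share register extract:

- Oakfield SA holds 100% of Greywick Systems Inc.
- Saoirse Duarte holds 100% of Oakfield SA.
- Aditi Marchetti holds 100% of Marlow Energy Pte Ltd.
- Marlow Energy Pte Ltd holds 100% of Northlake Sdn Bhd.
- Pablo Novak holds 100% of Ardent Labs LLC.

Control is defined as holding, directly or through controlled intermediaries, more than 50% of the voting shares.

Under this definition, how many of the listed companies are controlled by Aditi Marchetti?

2

Aditi holds 100% of Marlow, so Aditi controls Marlow.
Marlow holds 100% of Northlake, so Aditi controls Northlake.
No other company's threshold is met.
Aditi controls 2 companies.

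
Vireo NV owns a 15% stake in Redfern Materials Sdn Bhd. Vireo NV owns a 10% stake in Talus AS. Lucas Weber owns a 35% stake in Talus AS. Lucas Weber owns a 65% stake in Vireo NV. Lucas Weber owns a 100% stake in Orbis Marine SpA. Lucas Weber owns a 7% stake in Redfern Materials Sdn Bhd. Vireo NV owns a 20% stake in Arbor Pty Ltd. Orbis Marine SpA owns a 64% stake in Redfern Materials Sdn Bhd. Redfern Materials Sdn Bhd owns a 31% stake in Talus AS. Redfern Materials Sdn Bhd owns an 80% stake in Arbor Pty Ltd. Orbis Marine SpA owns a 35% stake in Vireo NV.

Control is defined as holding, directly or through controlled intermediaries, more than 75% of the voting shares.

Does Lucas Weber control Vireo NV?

Lucas holds 100% of Orbis, so Lucas controls Orbis.
Orbis and Lucas together hold 35% + 65% = 100% of Vireo, so Lucas controls Vireo.

Yes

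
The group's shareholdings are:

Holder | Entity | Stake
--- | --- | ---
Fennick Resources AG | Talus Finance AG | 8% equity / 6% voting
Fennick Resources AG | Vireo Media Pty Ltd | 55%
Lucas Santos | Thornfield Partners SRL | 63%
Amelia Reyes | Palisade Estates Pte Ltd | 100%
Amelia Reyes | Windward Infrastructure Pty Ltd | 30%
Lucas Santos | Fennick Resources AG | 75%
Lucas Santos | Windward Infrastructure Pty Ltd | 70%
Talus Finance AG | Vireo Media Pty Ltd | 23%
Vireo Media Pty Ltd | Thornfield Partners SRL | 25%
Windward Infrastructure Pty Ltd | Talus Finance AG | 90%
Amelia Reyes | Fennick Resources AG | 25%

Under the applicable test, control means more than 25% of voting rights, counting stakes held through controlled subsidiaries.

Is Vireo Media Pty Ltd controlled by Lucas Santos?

Lucas holds 75% of Fennick, so Lucas controls Fennick.
Lucas holds 70% of Windward, so Lucas controls Windward.
Fennick and Windward together hold 6% + 90% = 96% of Talus, so Lucas controls Talus.
Talus and Fennick together hold 23% + 55% = 78% of Vireo, so Lucas controls Vireo.

Yes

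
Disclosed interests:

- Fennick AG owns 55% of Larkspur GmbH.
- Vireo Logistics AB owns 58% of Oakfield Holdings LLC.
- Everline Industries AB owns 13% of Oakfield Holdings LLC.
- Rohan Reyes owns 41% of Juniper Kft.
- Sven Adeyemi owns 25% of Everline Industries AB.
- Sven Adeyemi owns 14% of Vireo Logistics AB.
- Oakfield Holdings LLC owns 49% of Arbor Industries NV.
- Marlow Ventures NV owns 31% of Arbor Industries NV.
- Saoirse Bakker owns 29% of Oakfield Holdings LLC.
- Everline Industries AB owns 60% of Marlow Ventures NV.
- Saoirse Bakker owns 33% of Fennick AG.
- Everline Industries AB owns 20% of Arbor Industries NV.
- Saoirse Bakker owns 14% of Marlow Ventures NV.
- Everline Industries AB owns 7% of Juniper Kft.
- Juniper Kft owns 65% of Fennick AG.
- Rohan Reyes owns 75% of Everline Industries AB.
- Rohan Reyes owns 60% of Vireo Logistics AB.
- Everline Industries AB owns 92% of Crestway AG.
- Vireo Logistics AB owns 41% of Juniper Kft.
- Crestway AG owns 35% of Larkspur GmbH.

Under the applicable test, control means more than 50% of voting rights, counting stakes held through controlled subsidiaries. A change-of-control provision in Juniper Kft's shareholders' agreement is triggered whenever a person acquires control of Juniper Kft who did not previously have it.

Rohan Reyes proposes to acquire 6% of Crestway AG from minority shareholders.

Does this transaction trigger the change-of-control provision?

No

The purchase changes only Rohan's holdings, so Rohan is the only person who could newly come to control Juniper.
Rohan holds 60% of Vireo, so Rohan controls Vireo.
Rohan holds 75% of Everline, so Rohan controls Everline.
Vireo and Rohan and Everline together hold 41% + 41% + 7% = 89% of Juniper, so Rohan controls Juniper.
So Rohan already controls Juniper before the transaction.
After the purchase, Rohan holds 6% of Crestway directly.
Rohan controlled Juniper already, so this is not a new person acquiring control; every other person's position is unchanged or reduced.
No new person acquires control, so the clause is not triggered.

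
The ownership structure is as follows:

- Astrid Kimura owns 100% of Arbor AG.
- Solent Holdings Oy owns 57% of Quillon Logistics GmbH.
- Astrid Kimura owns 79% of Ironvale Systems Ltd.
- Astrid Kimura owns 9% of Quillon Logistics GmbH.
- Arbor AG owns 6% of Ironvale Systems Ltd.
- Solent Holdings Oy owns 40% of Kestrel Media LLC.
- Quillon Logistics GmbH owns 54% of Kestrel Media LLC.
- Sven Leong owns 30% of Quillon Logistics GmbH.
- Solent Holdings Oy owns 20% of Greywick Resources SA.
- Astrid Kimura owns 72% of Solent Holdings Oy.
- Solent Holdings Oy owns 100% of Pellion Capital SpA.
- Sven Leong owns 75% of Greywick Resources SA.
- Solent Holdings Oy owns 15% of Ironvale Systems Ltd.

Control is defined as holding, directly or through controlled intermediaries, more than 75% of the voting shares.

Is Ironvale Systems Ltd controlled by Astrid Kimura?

Astrid holds 100% of Arbor, so Astrid controls Arbor.
Astrid and Arbor together hold 79% + 6% = 85% of Ironvale, so Astrid controls Ironvale.

Yes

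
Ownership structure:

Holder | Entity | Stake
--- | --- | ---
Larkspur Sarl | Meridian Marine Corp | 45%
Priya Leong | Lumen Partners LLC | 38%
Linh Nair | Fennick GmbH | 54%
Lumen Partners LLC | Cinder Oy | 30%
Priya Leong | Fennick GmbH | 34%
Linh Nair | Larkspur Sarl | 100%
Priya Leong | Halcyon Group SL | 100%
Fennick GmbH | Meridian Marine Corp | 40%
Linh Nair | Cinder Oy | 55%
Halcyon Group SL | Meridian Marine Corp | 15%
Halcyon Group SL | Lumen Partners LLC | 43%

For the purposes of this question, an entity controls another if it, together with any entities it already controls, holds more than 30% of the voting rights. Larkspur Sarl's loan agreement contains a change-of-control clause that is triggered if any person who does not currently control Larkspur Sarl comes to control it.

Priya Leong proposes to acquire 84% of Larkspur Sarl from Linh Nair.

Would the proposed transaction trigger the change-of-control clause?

The purchase adds only to Priya's holdings (Linh's stake shrinks), so Priya is the only person who could newly come to control Larkspur.
Priya holds 100% of Halcyon, so Priya controls Halcyon.
Priya holds 34% of Fennick, so Priya controls Fennick.
Halcyon and Priya together hold 43% + 38% = 81% of Lumen, so Priya controls Lumen.
Halcyon and Fennick together hold 15% + 40% = 55% of Meridian, so Priya controls Meridian.
Neither Priya nor any entity Priya controls holds any voting interest in Larkspur.
So before the transaction, Priya does not control Larkspur.
After the purchase, Priya holds 84% of Larkspur directly, and Linh's stake falls to 16%.
Priya holds 84% of Larkspur, so Priya controls Larkspur.
Priya did not control Larkspur before and does after, so the clause is triggered.

Yes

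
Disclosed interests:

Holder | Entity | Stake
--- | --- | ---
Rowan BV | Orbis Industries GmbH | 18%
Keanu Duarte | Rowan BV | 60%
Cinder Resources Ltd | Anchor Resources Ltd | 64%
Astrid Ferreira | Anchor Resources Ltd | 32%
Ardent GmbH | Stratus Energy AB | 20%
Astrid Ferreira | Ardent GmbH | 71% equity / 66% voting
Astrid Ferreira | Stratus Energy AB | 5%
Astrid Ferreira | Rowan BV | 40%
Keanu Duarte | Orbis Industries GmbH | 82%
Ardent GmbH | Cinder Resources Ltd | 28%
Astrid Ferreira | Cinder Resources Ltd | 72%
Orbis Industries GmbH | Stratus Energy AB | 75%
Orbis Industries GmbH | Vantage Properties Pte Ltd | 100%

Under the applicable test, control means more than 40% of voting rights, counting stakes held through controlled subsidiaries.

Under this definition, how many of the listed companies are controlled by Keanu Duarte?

Keanu holds 60% of Rowan, so Keanu controls Rowan.
Keanu and Rowan together hold 82% + 18% = 100% of Orbis, so Keanu controls Orbis.
Orbis holds 100% of Vantage, so Keanu controls Vantage.
Orbis holds 75% of Stratus, so Keanu controls Stratus.
No other company's threshold is met.
Keanu controls 4 companies.

4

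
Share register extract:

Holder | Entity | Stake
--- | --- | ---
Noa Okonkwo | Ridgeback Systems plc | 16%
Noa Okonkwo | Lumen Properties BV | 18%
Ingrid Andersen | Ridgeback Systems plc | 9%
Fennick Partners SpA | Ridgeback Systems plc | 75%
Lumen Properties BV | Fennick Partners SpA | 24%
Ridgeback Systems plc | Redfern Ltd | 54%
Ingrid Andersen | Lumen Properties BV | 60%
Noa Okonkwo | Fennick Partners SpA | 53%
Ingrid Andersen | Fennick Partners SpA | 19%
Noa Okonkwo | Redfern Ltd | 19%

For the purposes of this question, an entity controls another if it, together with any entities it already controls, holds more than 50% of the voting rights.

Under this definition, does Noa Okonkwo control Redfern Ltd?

Yes

Noa holds 53% of Fennick, so Noa controls Fennick.
Noa and Fennick together hold 16% + 75% = 91% of Ridgeback, so Noa controls Ridgeback.
Ridgeback and Noa together hold 54% + 19% = 73% of Redfern, so Noa controls Redfern.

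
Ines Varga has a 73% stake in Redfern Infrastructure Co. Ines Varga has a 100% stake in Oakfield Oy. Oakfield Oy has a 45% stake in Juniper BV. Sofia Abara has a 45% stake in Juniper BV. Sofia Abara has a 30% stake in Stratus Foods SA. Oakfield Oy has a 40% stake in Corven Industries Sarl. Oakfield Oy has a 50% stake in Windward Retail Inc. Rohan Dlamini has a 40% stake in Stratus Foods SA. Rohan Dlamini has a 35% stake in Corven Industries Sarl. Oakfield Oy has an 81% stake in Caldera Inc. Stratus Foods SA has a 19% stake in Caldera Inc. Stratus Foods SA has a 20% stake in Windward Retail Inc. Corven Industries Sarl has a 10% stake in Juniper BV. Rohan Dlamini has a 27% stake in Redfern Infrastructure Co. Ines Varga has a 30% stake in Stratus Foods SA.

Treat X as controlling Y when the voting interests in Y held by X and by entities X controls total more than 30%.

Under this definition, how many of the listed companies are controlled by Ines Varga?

6

Ines holds 100% of Oakfield, so Ines controls Oakfield.
Oakfield holds 40% of Corven, so Ines controls Corven.
Ines holds 73% of Redfern, so Ines controls Redfern.
Oakfield holds 81% of Caldera, so Ines controls Caldera.
Oakfield holds 50% of Windward, so Ines controls Windward.
Corven and Oakfield together hold 10% + 45% = 55% of Juniper, so Ines controls Juniper.
No other company's threshold is met.
Ines controls 6 companies.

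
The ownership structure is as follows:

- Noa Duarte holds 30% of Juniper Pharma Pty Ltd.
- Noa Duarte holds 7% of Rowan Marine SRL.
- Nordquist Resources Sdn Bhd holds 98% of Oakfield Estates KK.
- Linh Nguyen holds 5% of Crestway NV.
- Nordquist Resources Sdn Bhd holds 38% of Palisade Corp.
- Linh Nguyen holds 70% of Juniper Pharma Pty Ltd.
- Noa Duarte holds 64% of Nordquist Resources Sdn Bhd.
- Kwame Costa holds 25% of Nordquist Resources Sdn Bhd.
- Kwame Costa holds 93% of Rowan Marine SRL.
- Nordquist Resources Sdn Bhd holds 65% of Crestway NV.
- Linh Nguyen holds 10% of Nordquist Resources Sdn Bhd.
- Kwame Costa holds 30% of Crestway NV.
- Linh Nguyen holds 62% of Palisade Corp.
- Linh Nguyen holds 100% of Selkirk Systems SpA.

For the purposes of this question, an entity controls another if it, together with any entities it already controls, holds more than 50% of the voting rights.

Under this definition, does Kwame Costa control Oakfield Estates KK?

Kwame holds 93% of Rowan, so Kwame controls Rowan.
Neither Kwame nor any entity Kwame controls holds any voting interest in Oakfield.
So Kwame does not control Oakfield.

No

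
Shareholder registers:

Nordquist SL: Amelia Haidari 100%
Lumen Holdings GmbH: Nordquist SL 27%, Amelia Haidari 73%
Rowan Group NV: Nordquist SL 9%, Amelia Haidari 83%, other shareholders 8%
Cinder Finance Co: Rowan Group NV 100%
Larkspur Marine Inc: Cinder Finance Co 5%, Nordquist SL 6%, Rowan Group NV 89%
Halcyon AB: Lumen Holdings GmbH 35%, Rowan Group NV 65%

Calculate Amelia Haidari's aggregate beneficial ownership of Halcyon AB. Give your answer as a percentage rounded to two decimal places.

94.80%

Amelia reaches Halcyon along 4 paths.
Via Nordquist → Lumen: 100% × 27% × 35% = 9.45%.
Via Lumen: 73% × 35% = 25.55%.
Via Nordquist → Rowan: 100% × 9% × 65% = 5.85%.
Via Rowan: 83% × 65% = 53.95%.
Total: 9.45% + 25.55% + 5.85% + 53.95% = 94.8%.
Rounded: 94.80%.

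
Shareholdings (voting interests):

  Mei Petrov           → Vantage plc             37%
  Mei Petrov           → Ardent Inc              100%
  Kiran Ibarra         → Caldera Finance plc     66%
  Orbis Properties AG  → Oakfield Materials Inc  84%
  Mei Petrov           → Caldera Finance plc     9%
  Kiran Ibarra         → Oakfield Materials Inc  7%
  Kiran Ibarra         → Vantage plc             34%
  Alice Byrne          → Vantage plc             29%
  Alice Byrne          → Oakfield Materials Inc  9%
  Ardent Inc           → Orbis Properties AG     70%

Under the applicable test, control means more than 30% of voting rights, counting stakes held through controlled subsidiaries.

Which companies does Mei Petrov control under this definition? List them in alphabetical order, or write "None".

Ardent Inc, Oakfield Materials Inc, Orbis Properties AG, Vantage plc

Mei holds 37% of Vantage, so Mei controls Vantage.
Mei holds 100% of Ardent, so Mei controls Ardent.
Ardent holds 70% of Orbis, so Mei controls Orbis.
Orbis holds 84% of Oakfield, so Mei controls Oakfield.
No other company's threshold is met.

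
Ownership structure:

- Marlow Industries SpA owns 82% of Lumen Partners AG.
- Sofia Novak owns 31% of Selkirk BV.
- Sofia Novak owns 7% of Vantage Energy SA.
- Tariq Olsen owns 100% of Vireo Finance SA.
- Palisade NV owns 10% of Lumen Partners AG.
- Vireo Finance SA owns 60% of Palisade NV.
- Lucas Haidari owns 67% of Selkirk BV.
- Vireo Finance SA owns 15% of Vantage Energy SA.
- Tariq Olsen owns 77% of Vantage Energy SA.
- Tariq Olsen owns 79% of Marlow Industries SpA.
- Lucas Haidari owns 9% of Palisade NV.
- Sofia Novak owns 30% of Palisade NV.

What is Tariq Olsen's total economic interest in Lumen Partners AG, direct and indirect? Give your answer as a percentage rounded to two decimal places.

Tariq reaches Lumen along 2 paths.
Via Marlow: 79% × 82% = 64.78%.
Via Vireo → Palisade: 100% × 60% × 10% = 6%.
Total: 64.78% + 6% = 70.78%.

70.78%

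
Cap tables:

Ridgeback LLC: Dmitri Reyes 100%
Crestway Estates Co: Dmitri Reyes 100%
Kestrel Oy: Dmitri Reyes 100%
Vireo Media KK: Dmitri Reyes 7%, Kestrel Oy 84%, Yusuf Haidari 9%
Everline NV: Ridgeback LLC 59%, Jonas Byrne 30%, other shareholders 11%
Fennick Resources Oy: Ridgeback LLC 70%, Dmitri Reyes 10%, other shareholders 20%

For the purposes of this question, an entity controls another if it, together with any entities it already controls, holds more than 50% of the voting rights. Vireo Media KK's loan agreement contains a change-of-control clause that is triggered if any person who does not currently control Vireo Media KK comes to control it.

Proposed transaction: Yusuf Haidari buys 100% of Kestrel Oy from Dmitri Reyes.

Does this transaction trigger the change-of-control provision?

Yes

The purchase adds only to Yusuf's holdings (Dmitri's stake shrinks), so Yusuf is the only person who could newly come to control Vireo.
Yusuf's largest direct stake is 9% in Vireo, which does not meet the threshold, so Yusuf controls no company.
In Vireo, Yusuf's side holds only 9%, not > 50%.
So before the transaction, Yusuf does not control Vireo.
After the purchase, Yusuf holds 100% of Kestrel directly, and Dmitri's stake falls to 0%.
Yusuf holds 100% of Kestrel, so Yusuf controls Kestrel.
Kestrel and Yusuf together hold 84% + 9% = 93% of Vireo, so Yusuf controls Vireo.
Yusuf did not control Vireo before and does after, so the clause is triggered.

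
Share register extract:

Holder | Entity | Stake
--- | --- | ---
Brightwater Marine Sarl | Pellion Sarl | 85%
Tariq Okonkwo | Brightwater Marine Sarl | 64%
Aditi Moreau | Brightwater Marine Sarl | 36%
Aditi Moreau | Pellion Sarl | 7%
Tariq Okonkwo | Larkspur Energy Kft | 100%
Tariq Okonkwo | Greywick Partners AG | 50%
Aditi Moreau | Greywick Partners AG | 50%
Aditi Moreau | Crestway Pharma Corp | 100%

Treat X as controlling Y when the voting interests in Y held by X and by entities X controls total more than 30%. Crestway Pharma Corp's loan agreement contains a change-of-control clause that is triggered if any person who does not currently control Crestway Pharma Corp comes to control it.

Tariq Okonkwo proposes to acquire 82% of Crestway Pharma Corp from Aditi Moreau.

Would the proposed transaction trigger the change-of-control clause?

The purchase adds only to Tariq's holdings (Aditi's stake shrinks), so Tariq is the only person who could newly come to control Crestway.
Tariq holds 64% of Brightwater, so Tariq controls Brightwater.
Tariq holds 50% of Greywick, so Tariq controls Greywick.
Tariq holds 100% of Larkspur, so Tariq controls Larkspur.
Brightwater holds 85% of Pellion, so Tariq controls Pellion.
Neither Tariq nor any entity Tariq controls holds any voting interest in Crestway.
So before the transaction, Tariq does not control Crestway.
After the purchase, Tariq holds 82% of Crestway directly, and Aditi's stake falls to 18%.
Tariq holds 82% of Crestway, so Tariq controls Crestway.
Tariq did not control Crestway before and does after, so the clause is triggered.

Yes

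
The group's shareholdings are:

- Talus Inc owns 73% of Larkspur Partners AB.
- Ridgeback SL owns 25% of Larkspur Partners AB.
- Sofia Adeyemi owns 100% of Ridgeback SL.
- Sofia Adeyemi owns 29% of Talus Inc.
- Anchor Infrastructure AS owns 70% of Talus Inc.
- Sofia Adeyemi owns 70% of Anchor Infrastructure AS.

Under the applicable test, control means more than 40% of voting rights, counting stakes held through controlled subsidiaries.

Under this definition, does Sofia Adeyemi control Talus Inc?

Sofia holds 70% of Anchor, so Sofia controls Anchor.
Anchor and Sofia together hold 70% + 29% = 99% of Talus, so Sofia controls Talus.

Yes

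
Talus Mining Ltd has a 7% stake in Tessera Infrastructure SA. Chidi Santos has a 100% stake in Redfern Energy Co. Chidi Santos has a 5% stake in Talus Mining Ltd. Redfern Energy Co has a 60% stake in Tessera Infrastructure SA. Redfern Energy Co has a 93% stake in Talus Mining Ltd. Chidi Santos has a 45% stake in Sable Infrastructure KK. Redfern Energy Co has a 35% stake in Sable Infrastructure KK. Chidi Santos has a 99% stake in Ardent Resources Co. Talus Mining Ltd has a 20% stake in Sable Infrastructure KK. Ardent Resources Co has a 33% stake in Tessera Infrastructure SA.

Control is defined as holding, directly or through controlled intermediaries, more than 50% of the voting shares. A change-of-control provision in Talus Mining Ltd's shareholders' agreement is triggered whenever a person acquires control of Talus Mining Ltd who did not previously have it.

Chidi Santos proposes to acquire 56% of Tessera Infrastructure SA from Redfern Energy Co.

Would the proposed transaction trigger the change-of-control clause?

No

The purchase adds only to Chidi's holdings (Redfern's stake shrinks), so Chidi is the only person who could newly come to control Talus.
Chidi holds 100% of Redfern, so Chidi controls Redfern.
Chidi and Redfern together hold 5% + 93% = 98% of Talus, so Chidi controls Talus.
So Chidi already controls Talus before the transaction.
After the purchase, Chidi holds 56% of Tessera directly, and Redfern's stake falls to 4%.
Chidi controlled Talus already, so this is not a new person acquiring control; every other person's position is unchanged or reduced.
No new person acquires control, so the clause is not triggered.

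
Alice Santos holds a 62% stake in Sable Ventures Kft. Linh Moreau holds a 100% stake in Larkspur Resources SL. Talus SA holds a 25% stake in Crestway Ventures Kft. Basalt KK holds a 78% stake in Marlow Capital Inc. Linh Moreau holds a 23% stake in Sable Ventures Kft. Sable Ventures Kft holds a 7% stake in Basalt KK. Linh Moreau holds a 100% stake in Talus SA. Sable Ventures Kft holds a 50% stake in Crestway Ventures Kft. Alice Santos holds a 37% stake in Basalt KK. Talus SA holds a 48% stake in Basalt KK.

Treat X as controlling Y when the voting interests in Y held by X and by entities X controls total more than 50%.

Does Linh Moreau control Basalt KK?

Linh holds 100% of Talus, so Linh controls Talus.
Linh holds 100% of Larkspur, so Linh controls Larkspur.
In Basalt, Linh's side holds only 48%, not > 50%.
So Linh does not control Basalt.

No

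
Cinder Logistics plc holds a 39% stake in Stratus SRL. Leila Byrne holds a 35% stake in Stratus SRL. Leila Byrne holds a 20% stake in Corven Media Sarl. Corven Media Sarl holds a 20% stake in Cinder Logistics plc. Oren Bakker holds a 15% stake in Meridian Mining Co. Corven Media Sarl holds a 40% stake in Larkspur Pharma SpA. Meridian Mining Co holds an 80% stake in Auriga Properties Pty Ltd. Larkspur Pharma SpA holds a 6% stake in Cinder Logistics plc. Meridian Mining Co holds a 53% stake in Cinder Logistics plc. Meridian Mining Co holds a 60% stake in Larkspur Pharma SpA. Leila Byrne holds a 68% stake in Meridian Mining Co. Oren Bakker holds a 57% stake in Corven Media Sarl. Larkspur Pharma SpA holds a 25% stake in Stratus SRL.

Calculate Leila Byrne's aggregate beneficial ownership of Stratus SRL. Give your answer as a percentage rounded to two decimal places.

Leila reaches Stratus along 7 paths.
Via Meridian → Larkspur: 68% × 60% × 25% = 10.2%.
Via Corven → Larkspur: 20% × 40% × 25% = 2%.
Via Meridian → Cinder: 68% × 53% × 39% = 14.0556%.
Via Corven → Cinder: 20% × 20% × 39% = 1.56%.
Via Meridian → Larkspur → Cinder: 68% × 60% × 6% × 39% = 0.95472%.
Via Corven → Larkspur → Cinder: 20% × 40% × 6% × 39% = 0.1872%.
Direct stake: 35% = 35%.
Total: 10.2% + 2% + 14.0556% + 1.56% + 0.95472% + 0.1872% + 35% = 63.95752%.
Rounded: 63.96%.

63.96%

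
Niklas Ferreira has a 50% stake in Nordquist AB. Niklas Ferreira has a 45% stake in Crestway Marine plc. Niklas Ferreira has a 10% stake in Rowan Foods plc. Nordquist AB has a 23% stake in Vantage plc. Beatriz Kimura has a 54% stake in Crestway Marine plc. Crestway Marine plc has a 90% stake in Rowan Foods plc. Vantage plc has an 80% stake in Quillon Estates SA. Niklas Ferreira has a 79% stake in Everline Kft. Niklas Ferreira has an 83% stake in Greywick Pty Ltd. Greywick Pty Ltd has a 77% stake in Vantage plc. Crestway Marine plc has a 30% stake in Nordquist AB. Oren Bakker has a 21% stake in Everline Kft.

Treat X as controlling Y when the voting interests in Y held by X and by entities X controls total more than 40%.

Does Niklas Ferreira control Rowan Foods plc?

Yes

Niklas holds 45% of Crestway, so Niklas controls Crestway.
Crestway and Niklas together hold 90% + 10% = 100% of Rowan, so Niklas controls Rowan.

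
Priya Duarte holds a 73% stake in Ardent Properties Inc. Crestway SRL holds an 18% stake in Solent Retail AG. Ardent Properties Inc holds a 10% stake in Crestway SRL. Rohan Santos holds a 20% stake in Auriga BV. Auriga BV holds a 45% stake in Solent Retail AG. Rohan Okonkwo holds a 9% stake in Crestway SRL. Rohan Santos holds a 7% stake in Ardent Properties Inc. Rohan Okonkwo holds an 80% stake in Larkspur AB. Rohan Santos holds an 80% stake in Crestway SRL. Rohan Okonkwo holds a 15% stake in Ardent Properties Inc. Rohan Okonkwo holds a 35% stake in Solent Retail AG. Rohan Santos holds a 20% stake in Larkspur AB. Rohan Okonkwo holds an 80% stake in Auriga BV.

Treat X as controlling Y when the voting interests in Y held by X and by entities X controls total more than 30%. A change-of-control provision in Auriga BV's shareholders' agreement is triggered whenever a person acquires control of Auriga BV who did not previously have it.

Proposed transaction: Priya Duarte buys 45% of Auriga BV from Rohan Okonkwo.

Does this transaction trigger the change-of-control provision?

The purchase adds only to Priya's holdings (Rohan Okonkwo's stake shrinks), so Priya is the only person who could newly come to control Auriga.
Priya holds 73% of Ardent, so Priya controls Ardent.
Neither Priya nor any entity Priya controls holds any voting interest in Auriga.
So before the transaction, Priya does not control Auriga.
After the purchase, Priya holds 45% of Auriga directly, and Rohan Okonkwo's stake falls to 35%.
Priya holds 45% of Auriga, so Priya controls Auriga.
Priya did not control Auriga before and does after, so the clause is triggered.

Yes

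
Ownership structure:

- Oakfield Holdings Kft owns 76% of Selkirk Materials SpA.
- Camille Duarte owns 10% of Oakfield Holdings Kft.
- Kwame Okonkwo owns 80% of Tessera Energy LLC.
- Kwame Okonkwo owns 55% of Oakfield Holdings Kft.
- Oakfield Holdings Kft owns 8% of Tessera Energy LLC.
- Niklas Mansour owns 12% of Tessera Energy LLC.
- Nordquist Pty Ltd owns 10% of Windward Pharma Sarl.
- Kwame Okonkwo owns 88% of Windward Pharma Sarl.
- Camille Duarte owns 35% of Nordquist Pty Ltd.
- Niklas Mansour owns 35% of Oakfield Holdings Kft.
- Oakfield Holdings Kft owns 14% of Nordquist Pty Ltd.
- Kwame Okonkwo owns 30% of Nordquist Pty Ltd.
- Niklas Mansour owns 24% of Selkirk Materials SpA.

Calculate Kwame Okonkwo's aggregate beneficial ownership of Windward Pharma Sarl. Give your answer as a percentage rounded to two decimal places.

Kwame reaches Windward along 3 paths.
Direct stake: 88% = 88%.
Via Oakfield → Nordquist: 55% × 14% × 10% = 0.77%.
Via Nordquist: 30% × 10% = 3%.
Total: 88% + 0.77% + 3% = 91.77%.

91.77%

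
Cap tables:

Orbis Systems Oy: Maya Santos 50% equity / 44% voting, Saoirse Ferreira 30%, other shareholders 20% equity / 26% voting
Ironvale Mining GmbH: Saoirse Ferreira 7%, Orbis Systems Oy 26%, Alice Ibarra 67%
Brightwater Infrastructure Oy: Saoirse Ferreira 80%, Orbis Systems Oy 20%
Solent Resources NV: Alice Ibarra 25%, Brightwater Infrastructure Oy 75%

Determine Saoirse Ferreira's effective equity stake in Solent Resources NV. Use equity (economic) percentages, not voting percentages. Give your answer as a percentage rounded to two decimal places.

64.50%

Saoirse reaches Solent along 2 paths.
Via Brightwater: 80% × 75% = 60%.
Via Orbis → Brightwater: 30% × 20% × 75% = 4.5%.
Total: 60% + 4.5% = 64.5%.
Rounded: 64.50%.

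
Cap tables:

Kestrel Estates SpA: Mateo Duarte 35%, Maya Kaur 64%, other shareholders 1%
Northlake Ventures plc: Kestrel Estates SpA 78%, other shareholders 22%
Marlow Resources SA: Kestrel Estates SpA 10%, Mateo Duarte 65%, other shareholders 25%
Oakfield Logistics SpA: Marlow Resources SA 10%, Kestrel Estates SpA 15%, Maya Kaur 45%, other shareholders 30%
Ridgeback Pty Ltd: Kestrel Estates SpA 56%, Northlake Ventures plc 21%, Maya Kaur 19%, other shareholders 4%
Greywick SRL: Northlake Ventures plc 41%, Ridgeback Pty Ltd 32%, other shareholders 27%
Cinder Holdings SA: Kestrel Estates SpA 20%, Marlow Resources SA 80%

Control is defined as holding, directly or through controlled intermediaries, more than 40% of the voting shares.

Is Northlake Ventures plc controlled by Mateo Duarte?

Mateo holds 65% of Marlow, so Mateo controls Marlow.
Marlow holds 80% of Cinder, so Mateo controls Cinder.
Neither Mateo nor any entity Mateo controls holds any voting interest in Northlake.
So Mateo does not control Northlake.

No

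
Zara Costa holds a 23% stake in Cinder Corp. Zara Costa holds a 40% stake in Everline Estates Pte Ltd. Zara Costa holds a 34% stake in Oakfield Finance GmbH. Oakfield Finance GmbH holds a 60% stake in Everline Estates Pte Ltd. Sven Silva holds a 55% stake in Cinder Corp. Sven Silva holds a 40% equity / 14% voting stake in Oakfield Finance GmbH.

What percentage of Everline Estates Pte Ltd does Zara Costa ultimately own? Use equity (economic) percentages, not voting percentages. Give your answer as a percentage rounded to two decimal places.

Zara reaches Everline along 2 paths.
Direct stake: 40% = 40%.
Via Oakfield: 34% × 60% = 20.4%.
Total: 40% + 20.4% = 60.4%.
Rounded: 60.40%.

60.40%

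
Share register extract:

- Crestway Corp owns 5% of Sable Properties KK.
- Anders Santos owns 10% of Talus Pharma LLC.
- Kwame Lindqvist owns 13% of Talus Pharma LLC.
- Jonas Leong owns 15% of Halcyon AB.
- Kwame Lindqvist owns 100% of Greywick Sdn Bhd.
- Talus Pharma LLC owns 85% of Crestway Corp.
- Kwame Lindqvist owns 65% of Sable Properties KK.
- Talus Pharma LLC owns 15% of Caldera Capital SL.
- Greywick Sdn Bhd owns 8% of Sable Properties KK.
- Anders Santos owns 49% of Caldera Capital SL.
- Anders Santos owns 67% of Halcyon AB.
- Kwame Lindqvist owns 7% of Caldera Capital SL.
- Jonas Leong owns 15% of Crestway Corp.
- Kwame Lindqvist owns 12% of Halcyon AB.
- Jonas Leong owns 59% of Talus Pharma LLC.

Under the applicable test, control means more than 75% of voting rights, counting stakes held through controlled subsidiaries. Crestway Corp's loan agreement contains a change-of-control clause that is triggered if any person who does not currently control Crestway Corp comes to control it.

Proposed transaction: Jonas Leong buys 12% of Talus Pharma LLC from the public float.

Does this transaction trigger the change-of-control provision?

No

The purchase changes only Jonas's holdings, so Jonas is the only person who could newly come to control Crestway.
Jonas's largest direct stake is 59% in Talus, which does not meet the threshold, so Jonas controls no company.
In Crestway, Jonas's side holds only 15%, not > 75%.
So before the transaction, Jonas does not control Crestway.
After the purchase, Jonas's direct stake in Talus rises to 59% + 12% = 71%.
Jonas's side now holds 71% of Talus, not > 75%, so Jonas still does not control Talus.
After the transaction, Jonas's side holds 15% of Crestway, not > 75%, so Jonas still does not control Crestway.
No new person acquires control, so the clause is not triggered.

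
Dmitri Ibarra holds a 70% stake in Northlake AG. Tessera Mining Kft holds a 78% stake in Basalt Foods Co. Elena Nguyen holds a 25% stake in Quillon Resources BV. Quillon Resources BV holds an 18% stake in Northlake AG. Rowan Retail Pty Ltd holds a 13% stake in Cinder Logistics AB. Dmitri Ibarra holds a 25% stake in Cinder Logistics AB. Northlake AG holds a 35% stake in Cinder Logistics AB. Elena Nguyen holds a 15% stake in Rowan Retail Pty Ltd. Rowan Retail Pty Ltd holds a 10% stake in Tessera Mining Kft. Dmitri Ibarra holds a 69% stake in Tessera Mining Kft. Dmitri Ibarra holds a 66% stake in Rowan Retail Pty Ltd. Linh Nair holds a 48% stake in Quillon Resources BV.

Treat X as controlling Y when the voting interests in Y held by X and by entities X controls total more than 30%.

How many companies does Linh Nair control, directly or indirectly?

Linh holds 48% of Quillon, so Linh controls Quillon.
No other company's threshold is met.
Linh controls 1 company.

1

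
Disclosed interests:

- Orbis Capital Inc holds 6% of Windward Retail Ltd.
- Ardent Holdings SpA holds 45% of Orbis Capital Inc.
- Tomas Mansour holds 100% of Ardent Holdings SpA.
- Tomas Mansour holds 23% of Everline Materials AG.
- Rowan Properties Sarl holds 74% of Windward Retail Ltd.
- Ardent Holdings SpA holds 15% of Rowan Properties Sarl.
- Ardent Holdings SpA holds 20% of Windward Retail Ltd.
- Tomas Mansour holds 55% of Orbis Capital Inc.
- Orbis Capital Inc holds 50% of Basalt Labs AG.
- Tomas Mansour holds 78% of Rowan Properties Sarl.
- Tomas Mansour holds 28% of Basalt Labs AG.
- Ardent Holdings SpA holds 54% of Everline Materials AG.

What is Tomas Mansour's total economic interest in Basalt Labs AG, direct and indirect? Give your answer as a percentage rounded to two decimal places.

Tomas reaches Basalt along 3 paths.
Direct stake: 28% = 28%.
Via Ardent → Orbis: 100% × 45% × 50% = 22.5%.
Via Orbis: 55% × 50% = 27.5%.
Total: 28% + 22.5% + 27.5% = 78%.
Rounded: 78.00%.

78.00%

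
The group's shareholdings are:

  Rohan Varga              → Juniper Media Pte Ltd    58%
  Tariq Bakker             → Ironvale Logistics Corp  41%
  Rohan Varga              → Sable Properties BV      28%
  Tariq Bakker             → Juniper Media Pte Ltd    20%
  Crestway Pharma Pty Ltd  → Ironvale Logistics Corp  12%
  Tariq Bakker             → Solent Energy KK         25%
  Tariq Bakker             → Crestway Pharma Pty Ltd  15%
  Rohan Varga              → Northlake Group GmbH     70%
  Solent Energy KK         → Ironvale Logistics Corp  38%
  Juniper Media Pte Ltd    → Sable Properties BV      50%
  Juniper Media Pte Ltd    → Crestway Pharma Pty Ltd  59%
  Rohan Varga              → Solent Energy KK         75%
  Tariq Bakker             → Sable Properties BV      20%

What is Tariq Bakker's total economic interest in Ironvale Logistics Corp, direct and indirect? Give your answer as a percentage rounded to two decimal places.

Tariq reaches Ironvale along 4 paths.
Via Solent: 25% × 38% = 9.5%.
Direct stake: 41% = 41%.
Via Juniper → Crestway: 20% × 59% × 12% = 1.416%.
Via Crestway: 15% × 12% = 1.8%.
Total: 9.5% + 41% + 1.416% + 1.8% = 53.716%.
Rounded: 53.72%.

53.72%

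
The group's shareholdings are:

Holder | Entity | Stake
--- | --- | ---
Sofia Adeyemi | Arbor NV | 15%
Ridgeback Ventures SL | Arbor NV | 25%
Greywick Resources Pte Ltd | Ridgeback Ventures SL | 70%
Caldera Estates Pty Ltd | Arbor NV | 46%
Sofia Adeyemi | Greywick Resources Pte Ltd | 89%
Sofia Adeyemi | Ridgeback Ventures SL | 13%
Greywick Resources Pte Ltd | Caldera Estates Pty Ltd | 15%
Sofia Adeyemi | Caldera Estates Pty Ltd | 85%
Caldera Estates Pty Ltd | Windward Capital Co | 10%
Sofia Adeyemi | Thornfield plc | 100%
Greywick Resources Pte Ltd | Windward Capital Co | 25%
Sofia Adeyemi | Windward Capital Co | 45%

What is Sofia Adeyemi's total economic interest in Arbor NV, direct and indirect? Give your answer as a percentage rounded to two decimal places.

79.07%

Sofia reaches Arbor along 5 paths.
Via Caldera: 85% × 46% = 39.1%.
Via Greywick → Caldera: 89% × 15% × 46% = 6.141%.
Via Greywick → Ridgeback: 89% × 70% × 25% = 15.575%.
Via Ridgeback: 13% × 25% = 3.25%.
Direct stake: 15% = 15%.
Total: 39.1% + 6.141% + 15.575% + 3.25% + 15% = 79.066%.
Rounded: 79.07%.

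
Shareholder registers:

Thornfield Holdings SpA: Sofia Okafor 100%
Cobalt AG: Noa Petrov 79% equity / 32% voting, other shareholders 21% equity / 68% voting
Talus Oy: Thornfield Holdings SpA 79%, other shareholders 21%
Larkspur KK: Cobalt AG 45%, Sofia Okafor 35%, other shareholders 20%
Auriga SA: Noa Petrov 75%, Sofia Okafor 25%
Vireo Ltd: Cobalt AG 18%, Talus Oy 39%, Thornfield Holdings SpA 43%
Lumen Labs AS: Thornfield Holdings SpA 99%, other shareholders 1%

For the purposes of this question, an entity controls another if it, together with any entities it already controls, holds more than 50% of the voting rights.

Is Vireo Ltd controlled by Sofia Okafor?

Yes

Sofia holds 100% of Thornfield, so Sofia controls Thornfield.
Thornfield holds 79% of Talus, so Sofia controls Talus.
Talus and Thornfield together hold 39% + 43% = 82% of Vireo, so Sofia controls Vireo.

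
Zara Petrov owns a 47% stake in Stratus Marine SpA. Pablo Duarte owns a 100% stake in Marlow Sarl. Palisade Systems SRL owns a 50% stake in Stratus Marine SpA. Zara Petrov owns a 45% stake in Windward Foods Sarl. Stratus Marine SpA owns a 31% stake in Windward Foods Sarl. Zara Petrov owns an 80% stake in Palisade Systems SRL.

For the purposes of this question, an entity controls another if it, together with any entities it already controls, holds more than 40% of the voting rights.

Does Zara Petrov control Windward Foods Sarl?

Zara holds 80% of Palisade, so Zara controls Palisade.
Palisade and Zara together hold 50% + 47% = 97% of Stratus, so Zara controls Stratus.
Zara and Stratus together hold 45% + 31% = 76% of Windward, so Zara controls Windward.

Yes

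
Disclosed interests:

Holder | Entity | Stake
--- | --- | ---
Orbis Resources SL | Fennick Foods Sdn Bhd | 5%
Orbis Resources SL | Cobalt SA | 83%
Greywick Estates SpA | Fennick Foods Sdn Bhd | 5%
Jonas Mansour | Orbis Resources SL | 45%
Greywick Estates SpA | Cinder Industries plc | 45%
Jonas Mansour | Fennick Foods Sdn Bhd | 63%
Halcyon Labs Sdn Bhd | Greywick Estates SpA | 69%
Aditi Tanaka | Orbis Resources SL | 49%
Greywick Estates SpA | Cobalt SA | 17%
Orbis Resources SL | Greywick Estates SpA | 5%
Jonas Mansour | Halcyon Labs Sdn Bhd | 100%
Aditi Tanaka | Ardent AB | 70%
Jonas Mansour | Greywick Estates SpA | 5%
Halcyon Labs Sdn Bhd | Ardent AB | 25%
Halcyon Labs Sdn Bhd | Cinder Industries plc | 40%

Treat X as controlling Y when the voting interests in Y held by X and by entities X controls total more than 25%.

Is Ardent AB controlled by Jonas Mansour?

Jonas holds 100% of Halcyon, so Jonas controls Halcyon.
Jonas holds 45% of Orbis, so Jonas controls Orbis.
Orbis and Halcyon and Jonas together hold 5% + 69% + 5% = 79% of Greywick, so Jonas controls Greywick.
Orbis and Greywick together hold 83% + 17% = 100% of Cobalt, so Jonas controls Cobalt.
Halcyon and Greywick together hold 40% + 45% = 85% of Cinder, so Jonas controls Cinder.
Jonas and Orbis and Greywick together hold 63% + 5% + 5% = 73% of Fennick, so Jonas controls Fennick.
In Ardent, Jonas's side holds only 25%, not > 25%.
So Jonas does not control Ardent.

No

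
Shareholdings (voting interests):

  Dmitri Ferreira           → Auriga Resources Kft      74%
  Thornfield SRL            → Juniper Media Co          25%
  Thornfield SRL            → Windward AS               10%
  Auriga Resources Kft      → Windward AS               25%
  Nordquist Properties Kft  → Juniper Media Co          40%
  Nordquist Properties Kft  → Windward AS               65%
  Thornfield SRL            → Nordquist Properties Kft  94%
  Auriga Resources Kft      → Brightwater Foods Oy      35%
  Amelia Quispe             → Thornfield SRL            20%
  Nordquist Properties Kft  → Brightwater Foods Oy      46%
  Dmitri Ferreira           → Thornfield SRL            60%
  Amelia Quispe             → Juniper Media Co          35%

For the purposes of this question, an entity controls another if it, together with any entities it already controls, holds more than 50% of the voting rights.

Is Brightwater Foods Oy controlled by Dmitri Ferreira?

Yes

Dmitri holds 60% of Thornfield, so Dmitri controls Thornfield.
Thornfield holds 94% of Nordquist, so Dmitri controls Nordquist.
Dmitri holds 74% of Auriga, so Dmitri controls Auriga.
Nordquist and Auriga together hold 46% + 35% = 81% of Brightwater, so Dmitri controls Brightwater.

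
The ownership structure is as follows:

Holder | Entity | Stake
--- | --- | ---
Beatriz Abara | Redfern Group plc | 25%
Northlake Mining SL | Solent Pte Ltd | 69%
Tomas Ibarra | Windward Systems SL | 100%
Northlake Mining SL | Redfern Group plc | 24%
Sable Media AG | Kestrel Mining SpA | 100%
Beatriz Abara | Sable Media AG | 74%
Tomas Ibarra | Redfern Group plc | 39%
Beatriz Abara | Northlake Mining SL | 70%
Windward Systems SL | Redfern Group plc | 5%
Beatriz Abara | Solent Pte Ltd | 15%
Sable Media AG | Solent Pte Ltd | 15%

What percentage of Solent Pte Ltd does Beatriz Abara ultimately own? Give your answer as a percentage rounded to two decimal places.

Beatriz reaches Solent along 3 paths.
Via Sable: 74% × 15% = 11.1%.
Via Northlake: 70% × 69% = 48.3%.
Direct stake: 15% = 15%.
Total: 11.1% + 48.3% + 15% = 74.4%.
Rounded: 74.40%.

74.40%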